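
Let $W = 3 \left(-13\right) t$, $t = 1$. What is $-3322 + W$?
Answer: $-3361$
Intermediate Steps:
$W = -39$ ($W = 3 \left(-13\right) 1 = \left(-39\right) 1 = -39$)
$-3322 + W = -3322 - 39 = -3361$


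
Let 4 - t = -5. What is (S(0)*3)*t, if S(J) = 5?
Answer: 135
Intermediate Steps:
t = 9 (t = 4 - 1*(-5) = 4 + 5 = 9)
(S(0)*3)*t = (5*3)*9 = 15*9 = 135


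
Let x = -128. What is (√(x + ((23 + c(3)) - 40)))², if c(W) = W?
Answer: -142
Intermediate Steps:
(√(x + ((23 + c(3)) - 40)))² = (√(-128 + ((23 + 3) - 40)))² = (√(-128 + (26 - 40)))² = (√(-128 - 14))² = (√(-142))² = (I*√142)² = -142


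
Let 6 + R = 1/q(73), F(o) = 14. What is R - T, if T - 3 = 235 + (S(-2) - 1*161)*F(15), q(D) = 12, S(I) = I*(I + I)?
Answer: 22777/12 ≈ 1898.1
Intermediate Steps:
S(I) = 2*I² (S(I) = I*(2*I) = 2*I²)
R = -71/12 (R = -6 + 1/12 = -71/12 ≈ -5.9167)
T = -1904 (T = 3 + (235 + (2*(-2)² - 1*161)*14) = 3 + (235 + (2*4 - 161)*14) = 3 + (235 + (8 - 161)*14) = 3 + (235 - 153*14) = 3 + (235 - 2142) = 3 - 1907 = -1904)
R - T = -71/12 - 1*(-1904) = -71/12 + 1904 = 22777/12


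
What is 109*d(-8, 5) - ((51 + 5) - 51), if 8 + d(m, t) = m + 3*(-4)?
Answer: -3057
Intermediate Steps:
d(m, t) = -20 + m (d(m, t) = -8 + (m + 3*(-4)) = -8 + (m - 12) = -8 + (-12 + m) = -20 + m)
109*d(-8, 5) - ((51 + 5) - 51) = 109*(-20 - 8) - ((51 + 5) - 51) = 109*(-28) - (56 - 51) = -3052 - 1*5 = -3052 - 5 = -3057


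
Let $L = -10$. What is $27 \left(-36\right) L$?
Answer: $9720$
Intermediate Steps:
$27 \left(-36\right) L = 27 \left(-36\right) \left(-10\right) = \left(-972\right) \left(-10\right) = 9720$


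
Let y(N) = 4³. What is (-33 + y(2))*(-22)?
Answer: -682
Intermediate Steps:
y(N) = 64
(-33 + y(2))*(-22) = (-33 + 64)*(-22) = 31*(-22) = -682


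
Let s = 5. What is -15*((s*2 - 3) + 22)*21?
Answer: -9135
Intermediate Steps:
-15*((s*2 - 3) + 22)*21 = -15*((5*2 - 3) + 22)*21 = -15*((10 - 3) + 22)*21 = -15*(7 + 22)*21 = -435*21 = -15*609 = -9135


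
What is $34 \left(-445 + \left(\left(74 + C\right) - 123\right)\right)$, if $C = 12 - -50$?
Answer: $-14688$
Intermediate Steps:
$C = 62$ ($C = 12 + 50 = 62$)
$34 \left(-445 + \left(\left(74 + C\right) - 123\right)\right) = 34 \left(-445 + \left(\left(74 + 62\right) - 123\right)\right) = 34 \left(-445 + \left(136 - 123\right)\right) = 34 \left(-445 + 13\right) = 34 \left(-432\right) = -14688$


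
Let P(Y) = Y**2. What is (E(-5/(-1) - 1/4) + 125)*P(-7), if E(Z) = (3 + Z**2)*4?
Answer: 44541/4 ≈ 11135.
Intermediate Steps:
E(Z) = 12 + 4*Z**2
(E(-5/(-1) - 1/4) + 125)*P(-7) = ((12 + 4*(-5/(-1) - 1/4)**2) + 125)*(-7)**2 = ((12 + 4*(-5*(-1) - 1*1/4)**2) + 125)*49 = ((12 + 4*(5 - 1/4)**2) + 125)*49 = ((12 + 4*(19/4)**2) + 125)*49 = ((12 + 4*(361/16)) + 125)*49 = ((12 + 361/4) + 125)*49 = (409/4 + 125)*49 = (909/4)*49 = 44541/4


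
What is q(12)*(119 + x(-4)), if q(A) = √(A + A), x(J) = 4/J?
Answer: 236*√6 ≈ 578.08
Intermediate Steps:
q(A) = √2*√A (q(A) = √(2*A) = √2*√A)
q(12)*(119 + x(-4)) = (√2*√12)*(119 + 4/(-4)) = (√2*(2*√3))*(119 + 4*(-¼)) = (2*√6)*(119 - 1) = (2*√6)*118 = 236*√6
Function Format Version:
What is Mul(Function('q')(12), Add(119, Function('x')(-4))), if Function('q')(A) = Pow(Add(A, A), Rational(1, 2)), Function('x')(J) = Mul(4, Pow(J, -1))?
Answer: Mul(236, Pow(6, Rational(1, 2))) ≈ 578.08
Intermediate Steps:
Function('q')(A) = Mul(Pow(2, Rational(1, 2)), Pow(A, Rational(1, 2))) (Function('q')(A) = Pow(Mul(2, A), Rational(1, 2)) = Mul(Pow(2, Rational(1, 2)), Pow(A, Rational(1, 2))))
Mul(Function('q')(12), Add(119, Function('x')(-4))) = Mul(Mul(Pow(2, Rational(1, 2)), Pow(12, Rational(1, 2))), Add(119, Mul(4, Pow(-4, -1)))) = Mul(Mul(Pow(2, Rational(1, 2)), Mul(2, Pow(3, Rational(1, 2)))), Add(119, Mul(4, Rational(-1, 4)))) = Mul(Mul(2, Pow(6, Rational(1, 2))), Add(119, -1)) = Mul(Mul(2, Pow(6, Rational(1, 2))), 118) = Mul(236, Pow(6, Rational(1, 2)))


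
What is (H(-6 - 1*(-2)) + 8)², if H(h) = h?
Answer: 16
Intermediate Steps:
(H(-6 - 1*(-2)) + 8)² = ((-6 - 1*(-2)) + 8)² = ((-6 + 2) + 8)² = (-4 + 8)² = 4² = 16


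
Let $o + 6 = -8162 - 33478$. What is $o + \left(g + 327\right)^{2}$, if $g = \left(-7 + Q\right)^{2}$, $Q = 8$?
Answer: $65938$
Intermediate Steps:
$o = -41646$ ($o = -6 - 41640 = -41646$)
$g = 1$ ($g = \left(-7 + 8\right)^{2} = 1^{2} = 1$)
$o + \left(g + 327\right)^{2} = -41646 + \left(1 + 327\right)^{2} = -41646 + 328^{2} = -41646 + 107584 = 65938$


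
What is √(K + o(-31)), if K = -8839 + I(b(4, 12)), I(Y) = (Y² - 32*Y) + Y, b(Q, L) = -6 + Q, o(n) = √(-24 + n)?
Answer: √(-8773 + I*√55) ≈ 0.0396 + 93.664*I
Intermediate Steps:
I(Y) = Y² - 31*Y
K = -8773 (K = -8839 + (-6 + 4)*(-31 + (-6 + 4)) = -8839 - 2*(-31 - 2) = -8839 - 2*(-33) = -8839 + 66 = -8773)
√(K + o(-31)) = √(-8773 + √(-24 - 31)) = √(-8773 + √(-55)) = √(-8773 + I*√55)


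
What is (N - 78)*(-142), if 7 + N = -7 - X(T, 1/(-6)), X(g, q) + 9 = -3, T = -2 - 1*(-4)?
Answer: 11360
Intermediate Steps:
T = 2 (T = -2 + 4 = 2)
X(g, q) = -12 (X(g, q) = -9 - 3 = -12)
N = -2 (N = -7 + (-7 - 1*(-12)) = -7 + (-7 + 12) = -7 + 5 = -2)
(N - 78)*(-142) = (-2 - 78)*(-142) = -80*(-142) = 11360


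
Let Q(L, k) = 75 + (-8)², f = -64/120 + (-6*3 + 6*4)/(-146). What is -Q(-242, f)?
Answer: -139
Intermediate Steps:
f = -629/1095 (f = -64*1/120 + (-18 + 24)*(-1/146) = -8/15 + 6*(-1/146) = -8/15 - 3/73 = -629/1095 ≈ -0.57443)
Q(L, k) = 139 (Q(L, k) = 75 + 64 = 139)
-Q(-242, f) = -1*139 = -139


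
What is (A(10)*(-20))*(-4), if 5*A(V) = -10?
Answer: -160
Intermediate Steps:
A(V) = -2 (A(V) = (1/5)*(-10) = -2)
(A(10)*(-20))*(-4) = -2*(-20)*(-4) = 40*(-4) = -160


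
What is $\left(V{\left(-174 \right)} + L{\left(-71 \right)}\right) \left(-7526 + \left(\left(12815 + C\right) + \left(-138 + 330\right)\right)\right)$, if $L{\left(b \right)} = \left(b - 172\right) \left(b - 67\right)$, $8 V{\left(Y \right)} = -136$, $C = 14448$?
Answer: $667960293$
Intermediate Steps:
$V{\left(Y \right)} = -17$ ($V{\left(Y \right)} = \frac{1}{8} \left(-136\right) = -17$)
$L{\left(b \right)} = \left(-172 + b\right) \left(-67 + b\right)$
$\left(V{\left(-174 \right)} + L{\left(-71 \right)}\right) \left(-7526 + \left(\left(12815 + C\right) + \left(-138 + 330\right)\right)\right) = \left(-17 + \left(11524 + \left(-71\right)^{2} - -16969\right)\right) \left(-7526 + \left(\left(12815 + 14448\right) + \left(-138 + 330\right)\right)\right) = \left(-17 + \left(11524 + 5041 + 16969\right)\right) \left(-7526 + \left(27263 + 192\right)\right) = \left(-17 + 33534\right) \left(-7526 + 27455\right) = 33517 \cdot 19929 = 667960293$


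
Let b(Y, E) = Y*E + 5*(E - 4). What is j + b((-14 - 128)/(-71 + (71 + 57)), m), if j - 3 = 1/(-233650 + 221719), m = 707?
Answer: 398224945/226689 ≈ 1756.7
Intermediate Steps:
b(Y, E) = -20 + 5*E + E*Y (b(Y, E) = E*Y + 5*(-4 + E) = E*Y + (-20 + 5*E) = -20 + 5*E + E*Y)
j = 35792/11931 (j = 3 + 1/(-233650 + 221719) = 3 + 1/(-11931) = 3 - 1/11931 = 35792/11931 ≈ 2.9999)
j + b((-14 - 128)/(-71 + (71 + 57)), m) = 35792/11931 + (-20 + 5*707 + 707*((-14 - 128)/(-71 + (71 + 57)))) = 35792/11931 + (-20 + 3535 + 707*(-142/(-71 + 128))) = 35792/11931 + (-20 + 3535 + 707*(-142/57)) = 35792/11931 + (-20 + 3535 - 100394/57) = 35792/11931 + 99961/57 = 398224945/226689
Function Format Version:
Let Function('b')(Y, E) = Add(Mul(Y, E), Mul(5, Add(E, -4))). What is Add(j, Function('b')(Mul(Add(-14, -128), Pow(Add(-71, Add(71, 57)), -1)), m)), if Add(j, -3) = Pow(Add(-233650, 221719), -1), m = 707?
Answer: Rational(398224945, 226689) ≈ 1756.7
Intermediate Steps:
Function('b')(Y, E) = Add(-20, Mul(5, E), Mul(E, Y)) (Function('b')(Y, E) = Add(Mul(E, Y), Mul(5, Add(-4, E))) = Add(Mul(E, Y), Add(-20, Mul(5, E))) = Add(-20, Mul(5, E), Mul(E, Y)))
j = Rational(35792, 11931) (j = Add(3, Pow(Add(-233650, 221719), -1)) = Add(3, Pow(-11931, -1)) = Add(3, Rational(-1, 11931)) = Rational(35792, 11931) ≈ 2.9999)
Add(j, Function('b')(Mul(Add(-14, -128), Pow(Add(-71, Add(71, 57)), -1)), m)) = Add(Rational(35792, 11931), Add(-20, Mul(5, 707), Mul(707, Mul(Add(-14, -128), Pow(Add(-71, Add(71, 57)), -1))))) = Add(Rational(35792, 11931), Add(-20, 3535, Mul(707, Mul(-142, Pow(Add(-71, 128), -1))))) = Add(Rational(35792, 11931), Add(-20, 3535, Mul(707, Mul(-142, Pow(57, -1))))) = Add(Rational(35792, 11931), Add(-20, 3535, Mul(707, Mul(-142, Rational(1, 57))))) = Add(Rational(35792, 11931), Add(-20, 3535, Mul(707, Rational(-142, 57)))) = Add(Rational(35792, 11931), Add(-20, 3535, Rational(-100394, 57))) = Add(Rational(35792, 11931), Rational(99961, 57)) = Rational(398224945, 226689)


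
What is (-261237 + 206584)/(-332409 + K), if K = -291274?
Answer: 54653/623683 ≈ 0.087629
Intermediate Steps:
(-261237 + 206584)/(-332409 + K) = (-261237 + 206584)/(-332409 - 291274) = -54653/(-623683) = -54653*(-1/623683) = 54653/623683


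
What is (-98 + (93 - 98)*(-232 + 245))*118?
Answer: -19234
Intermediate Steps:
(-98 + (93 - 98)*(-232 + 245))*118 = (-98 - 5*13)*118 = (-98 - 65)*118 = -163*118 = -19234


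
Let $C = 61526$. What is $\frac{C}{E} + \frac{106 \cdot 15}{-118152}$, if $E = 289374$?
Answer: $\frac{189147647}{949725468} \approx 0.19916$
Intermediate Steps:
$\frac{C}{E} + \frac{106 \cdot 15}{-118152} = \frac{61526}{289374} + \frac{106 \cdot 15}{-118152} = 61526 \cdot \frac{1}{289374} + 1590 \left(- \frac{1}{118152}\right) = \frac{30763}{144687} - \frac{265}{19692} = \frac{189147647}{949725468}$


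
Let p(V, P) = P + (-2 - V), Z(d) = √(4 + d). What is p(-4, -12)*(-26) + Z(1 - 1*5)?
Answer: 260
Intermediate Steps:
p(V, P) = -2 + P - V
p(-4, -12)*(-26) + Z(1 - 1*5) = (-2 - 12 - 1*(-4))*(-26) + √(4 + (1 - 1*5)) = (-2 - 12 + 4)*(-26) + √(4 + (1 - 5)) = -10*(-26) + √(4 - 4) = 260 + √0 = 260 + 0 = 260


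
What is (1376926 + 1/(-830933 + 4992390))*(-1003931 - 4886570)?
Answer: -33752678768756802683/4161457 ≈ -8.1108e+12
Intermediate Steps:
(1376926 + 1/(-830933 + 4992390))*(-1003931 - 4886570) = (1376926 + 1/4161457)*(-5890501) = (5730018341183/4161457)*(-5890501) = -33752678768756802683/4161457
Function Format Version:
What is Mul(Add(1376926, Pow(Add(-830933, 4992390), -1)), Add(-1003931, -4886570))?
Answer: Rational(-33752678768756802683, 4161457) ≈ -8.1108e+12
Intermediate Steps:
Mul(Add(1376926, Pow(Add(-830933, 4992390), -1)), Add(-1003931, -4886570)) = Mul(Add(1376926, Pow(4161457, -1)), -5890501) = Mul(Add(1376926, Rational(1, 4161457)), -5890501) = Mul(Rational(5730018341183, 4161457), -5890501) = Rational(-33752678768756802683, 4161457)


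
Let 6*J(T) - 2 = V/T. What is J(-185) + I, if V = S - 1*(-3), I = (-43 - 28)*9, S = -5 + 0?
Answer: -118153/185 ≈ -638.67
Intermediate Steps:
S = -5
I = -639 (I = -71*9 = -639)
V = -2 (V = -5 - 1*(-3) = -5 + 3 = -2)
J(T) = 1/3 - 1/(3*T) (J(T) = 1/3 + (-2/T)/6 = 1/3 - 1/(3*T))
J(-185) + I = (1/3)*(-1 - 185)/(-185) - 639 = (1/3)*(-1/185)*(-186) - 639 = 62/185 - 639 = -118153/185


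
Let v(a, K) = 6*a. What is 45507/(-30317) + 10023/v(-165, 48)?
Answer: -16615201/1429230 ≈ -11.625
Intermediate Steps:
45507/(-30317) + 10023/v(-165, 48) = 45507/(-30317) + 10023/((6*(-165))) = 45507*(-1/30317) + 10023/(-990) = -6501/4331 + 10023*(-1/990) = -6501/4331 - 3341/330 = -16615201/1429230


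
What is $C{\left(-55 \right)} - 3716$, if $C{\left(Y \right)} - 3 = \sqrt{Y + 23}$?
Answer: $-3713 + 4 i \sqrt{2} \approx -3713.0 + 5.6569 i$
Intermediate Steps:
$C{\left(Y \right)} = 3 + \sqrt{23 + Y}$ ($C{\left(Y \right)} = 3 + \sqrt{Y + 23} = 3 + \sqrt{23 + Y}$)
$C{\left(-55 \right)} - 3716 = \left(3 + \sqrt{23 - 55}\right) - 3716 = \left(3 + \sqrt{-32}\right) - 3716 = \left(3 + 4 i \sqrt{2}\right) - 3716 = -3713 + 4 i \sqrt{2}$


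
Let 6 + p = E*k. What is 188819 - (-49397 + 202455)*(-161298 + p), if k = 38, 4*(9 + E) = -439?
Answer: 25379730676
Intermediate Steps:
E = -475/4 (E = -9 + (¼)*(-439) = -9 - 439/4 = -475/4 ≈ -118.75)
p = -9037/2 (p = -6 - 475/4*38 = -6 - 9025/2 = -9037/2 ≈ -4518.5)
188819 - (-49397 + 202455)*(-161298 + p) = 188819 - (-49397 + 202455)*(-161298 - 9037/2) = 188819 - 153058*(-331633)/2 = 188819 - 1*(-25379541857) = 188819 + 25379541857 = 25379730676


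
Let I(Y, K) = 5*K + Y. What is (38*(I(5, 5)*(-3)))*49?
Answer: -167580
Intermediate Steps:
I(Y, K) = Y + 5*K
(38*(I(5, 5)*(-3)))*49 = (38*((5 + 5*5)*(-3)))*49 = (38*((5 + 25)*(-3)))*49 = (38*(30*(-3)))*49 = (38*(-90))*49 = -3420*49 = -167580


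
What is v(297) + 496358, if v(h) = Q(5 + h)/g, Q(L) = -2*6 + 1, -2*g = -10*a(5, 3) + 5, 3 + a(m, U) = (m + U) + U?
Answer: 37226828/75 ≈ 4.9636e+5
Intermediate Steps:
a(m, U) = -3 + m + 2*U (a(m, U) = -3 + ((m + U) + U) = -3 + ((U + m) + U) = -3 + (m + 2*U) = -3 + m + 2*U)
g = 75/2 (g = -(-10*(-3 + 5 + 2*3) + 5)/2 = -(-10*(-3 + 5 + 6) + 5)/2 = -(-10*8 + 5)/2 = -(-80 + 5)/2 = -1/2*(-75) = 75/2 ≈ 37.500)
Q(L) = -11 (Q(L) = -12 + 1 = -11)
v(h) = -22/75 (v(h) = -11/75/2 = -11*2/75 = -22/75)
v(297) + 496358 = -22/75 + 496358 = 37226828/75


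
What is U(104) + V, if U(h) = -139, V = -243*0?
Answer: -139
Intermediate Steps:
V = 0
U(104) + V = -139 + 0 = -139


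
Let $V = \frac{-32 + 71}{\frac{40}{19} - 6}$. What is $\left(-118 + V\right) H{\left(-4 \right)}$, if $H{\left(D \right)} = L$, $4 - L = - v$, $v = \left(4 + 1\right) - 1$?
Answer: $- \frac{37892}{37} \approx -1024.1$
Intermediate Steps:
$v = 4$ ($v = 5 - 1 = 4$)
$V = - \frac{741}{74}$ ($V = \frac{39}{40 \cdot \frac{1}{19} - 6} = \frac{39}{\frac{40}{19} - 6} = \frac{39}{- \frac{74}{19}} = 39 \left(- \frac{19}{74}\right) = - \frac{741}{74} \approx -10.014$)
$L = 8$ ($L = 4 - \left(-1\right) 4 = 4 - -4 = 4 + 4 = 8$)
$H{\left(D \right)} = 8$
$\left(-118 + V\right) H{\left(-4 \right)} = \left(-118 - \frac{741}{74}\right) 8 = \left(- \frac{9473}{74}\right) 8 = - \frac{37892}{37}$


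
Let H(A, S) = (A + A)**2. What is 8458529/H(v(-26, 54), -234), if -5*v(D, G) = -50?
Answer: 8458529/400 ≈ 21146.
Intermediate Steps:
v(D, G) = 10 (v(D, G) = -1/5*(-50) = 10)
H(A, S) = 4*A**2 (H(A, S) = (2*A)**2 = 4*A**2)
8458529/H(v(-26, 54), -234) = 8458529/((4*10**2)) = 8458529/((4*100)) = 8458529/400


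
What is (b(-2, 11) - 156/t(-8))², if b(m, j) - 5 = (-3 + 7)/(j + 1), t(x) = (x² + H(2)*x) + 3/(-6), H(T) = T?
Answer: 341056/81225 ≈ 4.1989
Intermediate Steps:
t(x) = -½ + x² + 2*x (t(x) = (x² + 2*x) + 3/(-6) = (x² + 2*x) + 3*(-⅙) = (x² + 2*x) - ½ = -½ + x² + 2*x)
b(m, j) = 5 + 4/(1 + j) (b(m, j) = 5 + (-3 + 7)/(j + 1) = 5 + 4/(1 + j))
(b(-2, 11) - 156/t(-8))² = ((9 + 5*11)/(1 + 11) - 156/(-½ + (-8)² + 2*(-8)))² = ((9 + 55)/12 - 156/(-½ + 64 - 16))² = ((1/12)*64 - 156/95/2)² = (16/3 - 156*2/95)² = (16/3 - 312/95)² = (584/285)² = 341056/81225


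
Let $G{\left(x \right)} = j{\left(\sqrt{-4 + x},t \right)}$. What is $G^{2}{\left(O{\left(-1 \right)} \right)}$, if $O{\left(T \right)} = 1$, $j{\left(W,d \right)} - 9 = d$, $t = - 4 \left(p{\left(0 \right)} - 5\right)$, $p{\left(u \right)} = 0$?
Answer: $841$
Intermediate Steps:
$t = 20$ ($t = - 4 \left(0 - 5\right) = \left(-4\right) \left(-5\right) = 20$)
$j{\left(W,d \right)} = 9 + d$
$G{\left(x \right)} = 29$ ($G{\left(x \right)} = 9 + 20 = 29$)
$G^{2}{\left(O{\left(-1 \right)} \right)} = 29^{2} = 841$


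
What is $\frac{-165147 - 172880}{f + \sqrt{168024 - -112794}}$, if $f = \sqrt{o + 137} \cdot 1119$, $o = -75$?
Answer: $- \frac{338027}{3 \sqrt{31202} + 1119 \sqrt{62}} \approx -36.188$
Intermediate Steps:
$f = 1119 \sqrt{62}$ ($f = \sqrt{-75 + 137} \cdot 1119 = \sqrt{62} \cdot 1119 = 1119 \sqrt{62} \approx 8811.0$)
$\frac{-165147 - 172880}{f + \sqrt{168024 - -112794}} = \frac{-165147 - 172880}{1119 \sqrt{62} + \sqrt{168024 - -112794}} = - \frac{338027}{1119 \sqrt{62} + \sqrt{168024 + 112794}} = - \frac{338027}{1119 \sqrt{62} + \sqrt{280818}} = - \frac{338027}{1119 \sqrt{62} + 3 \sqrt{31202}} = - \frac{338027}{3 \sqrt{31202} + 1119 \sqrt{62}}$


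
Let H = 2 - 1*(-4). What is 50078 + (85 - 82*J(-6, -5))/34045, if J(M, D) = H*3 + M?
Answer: 1704904611/34045 ≈ 50078.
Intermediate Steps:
H = 6 (H = 2 + 4 = 6)
J(M, D) = 18 + M (J(M, D) = 6*3 + M = 18 + M)
50078 + (85 - 82*J(-6, -5))/34045 = 50078 + (85 - 82*(18 - 6))/34045 = 50078 + (85 - 82*12)*(1/34045) = 50078 + (85 - 984)*(1/34045) = 50078 - 899*1/34045 = 50078 - 899/34045 = 1704904611/34045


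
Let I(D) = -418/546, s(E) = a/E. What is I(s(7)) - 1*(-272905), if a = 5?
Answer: 74502856/273 ≈ 2.7290e+5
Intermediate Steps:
s(E) = 5/E
I(D) = -209/273 (I(D) = -418*1/546 = -209/273)
I(s(7)) - 1*(-272905) = -209/273 - 1*(-272905) = -209/273 + 272905 = 74502856/273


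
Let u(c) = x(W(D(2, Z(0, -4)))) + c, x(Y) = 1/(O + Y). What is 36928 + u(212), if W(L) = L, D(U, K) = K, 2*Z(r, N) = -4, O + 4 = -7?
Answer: 482819/13 ≈ 37140.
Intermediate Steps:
O = -11 (O = -4 - 7 = -11)
Z(r, N) = -2 (Z(r, N) = (½)*(-4) = -2)
x(Y) = 1/(-11 + Y)
u(c) = -1/13 + c (u(c) = 1/(-11 - 2) + c = 1/(-13) + c = -1/13 + c)
36928 + u(212) = 36928 + (-1/13 + 212) = 36928 + 2755/13 = 482819/13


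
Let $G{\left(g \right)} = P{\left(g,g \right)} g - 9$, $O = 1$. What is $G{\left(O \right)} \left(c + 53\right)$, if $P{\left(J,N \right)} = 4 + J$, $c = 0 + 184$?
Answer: $-948$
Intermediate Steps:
$c = 184$
$G{\left(g \right)} = -9 + g \left(4 + g\right)$ ($G{\left(g \right)} = \left(4 + g\right) g - 9 = g \left(4 + g\right) - 9 = -9 + g \left(4 + g\right)$)
$G{\left(O \right)} \left(c + 53\right) = \left(-9 + 1 \left(4 + 1\right)\right) \left(184 + 53\right) = \left(-9 + 1 \cdot 5\right) 237 = \left(-9 + 5\right) 237 = \left(-4\right) 237 = -948$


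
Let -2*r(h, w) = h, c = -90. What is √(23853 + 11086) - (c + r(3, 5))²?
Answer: -33489/4 + √34939 ≈ -8185.3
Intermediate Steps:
r(h, w) = -h/2
√(23853 + 11086) - (c + r(3, 5))² = √(23853 + 11086) - (-90 - ½*3)² = √34939 - (-90 - 3/2)² = √34939 - (-183/2)² = √34939 - 1*33489/4 = √34939 - 33489/4 = -33489/4 + √34939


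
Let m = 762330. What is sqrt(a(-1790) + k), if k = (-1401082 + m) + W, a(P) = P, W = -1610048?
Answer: I*sqrt(2250590) ≈ 1500.2*I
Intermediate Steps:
k = -2248800 (k = (-1401082 + 762330) - 1610048 = -638752 - 1610048 = -2248800)
sqrt(a(-1790) + k) = sqrt(-1790 - 2248800) = sqrt(-2250590) = I*sqrt(2250590)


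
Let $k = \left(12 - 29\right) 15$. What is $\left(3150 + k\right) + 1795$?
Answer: $4690$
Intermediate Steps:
$k = -255$ ($k = \left(-17\right) 15 = -255$)
$\left(3150 + k\right) + 1795 = \left(3150 - 255\right) + 1795 = 2895 + 1795 = 4690$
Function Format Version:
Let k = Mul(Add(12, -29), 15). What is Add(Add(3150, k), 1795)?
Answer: 4690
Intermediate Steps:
k = -255 (k = Mul(-17, 15) = -255)
Add(Add(3150, k), 1795) = Add(Add(3150, -255), 1795) = Add(2895, 1795) = 4690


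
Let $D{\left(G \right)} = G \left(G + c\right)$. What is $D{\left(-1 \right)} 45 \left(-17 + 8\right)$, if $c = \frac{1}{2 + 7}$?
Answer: $-360$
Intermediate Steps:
$c = \frac{1}{9} \approx 0.11111$
$D{\left(G \right)} = G \left(\frac{1}{9} + G\right)$ ($D{\left(G \right)} = G \left(G + \frac{1}{9}\right) = G \left(\frac{1}{9} + G\right)$)
$D{\left(-1 \right)} 45 \left(-17 + 8\right) = - (\frac{1}{9} - 1) 45 \left(-17 + 8\right) = \left(-1\right) \left(- \frac{8}{9}\right) 45 \left(-9\right) = \frac{8}{9} \cdot 45 \left(-9\right) = 40 \left(-9\right) = -360$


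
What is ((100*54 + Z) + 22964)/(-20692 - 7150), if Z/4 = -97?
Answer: -13988/13921 ≈ -1.0048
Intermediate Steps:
Z = -388 (Z = 4*(-97) = -388)
((100*54 + Z) + 22964)/(-20692 - 7150) = ((100*54 - 388) + 22964)/(-20692 - 7150) = ((5400 - 388) + 22964)/(-27842) = (5012 + 22964)*(-1/27842) = 27976*(-1/27842) = -13988/13921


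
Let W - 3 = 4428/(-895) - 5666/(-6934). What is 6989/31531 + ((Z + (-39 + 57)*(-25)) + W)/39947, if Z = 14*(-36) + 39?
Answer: 776681686819044/3908398078361005 ≈ 0.19872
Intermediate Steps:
Z = -465 (Z = -504 + 39 = -465)
W = -3507446/3102965 (W = 3 + (4428/(-895) - 5666/(-6934)) = 3 + (4428*(-1/895) - 5666*(-1/6934)) = 3 + (-4428/895 + 2833/3467) = 3 - 12816341/3102965 = -3507446/3102965 ≈ -1.1304)
6989/31531 + ((Z + (-39 + 57)*(-25)) + W)/39947 = 6989/31531 + ((-465 + (-39 + 57)*(-25)) - 3507446/3102965)/39947 = 6989*(1/31531) + ((-465 + 18*(-25)) - 3507446/3102965)*(1/39947) = 6989/31531 + ((-465 - 450) - 3507446/3102965)*(1/39947) = 6989/31531 + (-915 - 3507446/3102965)*(1/39947) = 6989/31531 - 2842720421/3102965*1/39947 = 6989/31531 - 2842720421/123954142855 = 776681686819044/3908398078361005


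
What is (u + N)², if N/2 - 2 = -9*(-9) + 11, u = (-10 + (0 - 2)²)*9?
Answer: 17956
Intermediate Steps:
u = -54 (u = (-10 + (-2)²)*9 = (-10 + 4)*9 = -6*9 = -54)
N = 188 (N = 4 + 2*(-9*(-9) + 11) = 4 + 2*(81 + 11) = 4 + 2*92 = 4 + 184 = 188)
(u + N)² = (-54 + 188)² = 134² = 17956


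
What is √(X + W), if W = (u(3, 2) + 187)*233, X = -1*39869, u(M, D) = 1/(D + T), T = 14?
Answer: √59465/4 ≈ 60.964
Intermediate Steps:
u(M, D) = 1/(14 + D) (u(M, D) = 1/(D + 14) = 1/(14 + D))
X = -39869
W = 697369/16 (W = (1/(14 + 2) + 187)*233 = (1/16 + 187)*233 = (2993/16)*233 = 697369/16 ≈ 43586.)
√(X + W) = √(-39869 + 697369/16) = √(59465/16) = √59465/4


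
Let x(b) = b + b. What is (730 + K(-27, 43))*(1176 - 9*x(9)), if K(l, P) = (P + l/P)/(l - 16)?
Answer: 1366819272/1849 ≈ 7.3922e+5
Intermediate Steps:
x(b) = 2*b
K(l, P) = (P + l/P)/(-16 + l)
(730 + K(-27, 43))*(1176 - 9*x(9)) = (730 + (-27 + 43**2)/(43*(-16 - 27)))*(1176 - 18*9) = (730 + (1/43)*(-27 + 1849)/(-43))*(1176 - 9*18) = (730 + (1/43)*(-1/43)*1822)*(1176 - 162) = (730 - 1822/1849)*1014 = (1347948/1849)*1014 = 1366819272/1849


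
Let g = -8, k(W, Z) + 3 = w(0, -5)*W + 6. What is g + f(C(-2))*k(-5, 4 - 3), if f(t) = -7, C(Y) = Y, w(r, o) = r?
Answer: -29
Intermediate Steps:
k(W, Z) = 3 (k(W, Z) = -3 + (0*W + 6) = -3 + (0 + 6) = -3 + 6 = 3)
g + f(C(-2))*k(-5, 4 - 3) = -8 - 7*3 = -8 - 21 = -29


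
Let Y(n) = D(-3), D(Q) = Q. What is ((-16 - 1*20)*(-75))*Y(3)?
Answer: -8100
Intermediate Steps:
Y(n) = -3
((-16 - 1*20)*(-75))*Y(3) = ((-16 - 1*20)*(-75))*(-3) = ((-16 - 20)*(-75))*(-3) = -36*(-75)*(-3) = 2700*(-3) = -8100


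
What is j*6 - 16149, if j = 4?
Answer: -16125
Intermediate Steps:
j*6 - 16149 = 4*6 - 16149 = 24 - 16149 = -16125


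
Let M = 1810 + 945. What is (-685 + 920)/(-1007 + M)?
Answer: 235/1748 ≈ 0.13444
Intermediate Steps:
M = 2755
(-685 + 920)/(-1007 + M) = (-685 + 920)/(-1007 + 2755) = 235/1748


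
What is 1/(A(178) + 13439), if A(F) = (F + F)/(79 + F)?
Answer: 257/3454179 ≈ 7.4403e-5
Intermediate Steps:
A(F) = 2*F/(79 + F) (A(F) = (2*F)/(79 + F) = 2*F/(79 + F))
1/(A(178) + 13439) = 1/(2*178/(79 + 178) + 13439) = 1/(2*178/257 + 13439) = 1/(2*178*(1/257) + 13439) = 1/(356/257 + 13439) = 1/(3454179/257) = 257/3454179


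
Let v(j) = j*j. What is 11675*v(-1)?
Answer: 11675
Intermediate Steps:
v(j) = j**2
11675*v(-1) = 11675*(-1)**2 = 11675*1 = 11675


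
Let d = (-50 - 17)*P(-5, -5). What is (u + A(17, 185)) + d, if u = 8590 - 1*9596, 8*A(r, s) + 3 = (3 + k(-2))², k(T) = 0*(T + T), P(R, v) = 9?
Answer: -6433/4 ≈ -1608.3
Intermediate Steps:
d = -603 (d = (-50 - 17)*9 = -67*9 = -603)
k(T) = 0 (k(T) = 0*(2*T) = 0)
A(r, s) = ¾ (A(r, s) = -3/8 + (3 + 0)²/8 = -3/8 + (⅛)*3² = -3/8 + (⅛)*9 = -3/8 + 9/8 = ¾)
u = -1006 (u = 8590 - 9596 = -1006)
(u + A(17, 185)) + d = (-1006 + ¾) - 603 = -4021/4 - 603 = -6433/4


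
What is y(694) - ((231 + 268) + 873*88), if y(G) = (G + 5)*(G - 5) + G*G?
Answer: 885924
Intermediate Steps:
y(G) = G² + (-5 + G)*(5 + G) (y(G) = (5 + G)*(-5 + G) + G² = (-5 + G)*(5 + G) + G² = G² + (-5 + G)*(5 + G))
y(694) - ((231 + 268) + 873*88) = (-25 + 2*694²) - ((231 + 268) + 873*88) = (-25 + 2*481636) - (499 + 76824) = (-25 + 963272) - 1*77323 = 963247 - 77323 = 885924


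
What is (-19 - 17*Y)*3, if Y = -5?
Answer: 198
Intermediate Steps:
(-19 - 17*Y)*3 = (-19 - 17*(-5))*3 = (-19 + 85)*3 = 66*3 = 198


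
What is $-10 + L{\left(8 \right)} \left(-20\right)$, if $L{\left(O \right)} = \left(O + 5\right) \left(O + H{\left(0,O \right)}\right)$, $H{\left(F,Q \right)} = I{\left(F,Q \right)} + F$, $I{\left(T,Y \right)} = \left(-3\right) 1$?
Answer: $-1310$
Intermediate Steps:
$I{\left(T,Y \right)} = -3$
$H{\left(F,Q \right)} = -3 + F$
$L{\left(O \right)} = \left(-3 + O\right) \left(5 + O\right)$ ($L{\left(O \right)} = \left(O + 5\right) \left(O + \left(-3 + 0\right)\right) = \left(5 + O\right) \left(O - 3\right) = \left(5 + O\right) \left(-3 + O\right) = \left(-3 + O\right) \left(5 + O\right)$)
$-10 + L{\left(8 \right)} \left(-20\right) = -10 + \left(-15 + 8^{2} + 2 \cdot 8\right) \left(-20\right) = -10 + \left(-15 + 64 + 16\right) \left(-20\right) = -10 + 65 \left(-20\right) = -10 - 1300 = -1310$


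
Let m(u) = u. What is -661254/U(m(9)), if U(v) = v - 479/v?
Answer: 2975643/199 ≈ 14953.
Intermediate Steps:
-661254/U(m(9)) = -661254/(9 - 479/9) = -661254/(-398/9) = -661254*(-9/398) = 2975643/199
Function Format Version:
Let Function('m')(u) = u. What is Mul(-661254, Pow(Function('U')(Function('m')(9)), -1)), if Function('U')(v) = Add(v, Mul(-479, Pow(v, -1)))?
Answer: Rational(2975643, 199) ≈ 14953.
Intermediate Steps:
Mul(-661254, Pow(Function('U')(Function('m')(9)), -1)) = Mul(-661254, Pow(Add(9, Mul(-479, Pow(9, -1))), -1)) = Mul(-661254, Pow(Add(9, Mul(-479, Rational(1, 9))), -1)) = Mul(-661254, Pow(Add(9, Rational(-479, 9)), -1)) = Mul(-661254, Pow(Rational(-398, 9), -1)) = Mul(-661254, Rational(-9, 398)) = Rational(2975643, 199)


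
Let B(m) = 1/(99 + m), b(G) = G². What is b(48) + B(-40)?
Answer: 135937/59 ≈ 2304.0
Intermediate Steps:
b(48) + B(-40) = 48² + 1/(99 - 40) = 2304 + 1/59 = 135937/59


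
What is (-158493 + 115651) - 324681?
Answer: -367523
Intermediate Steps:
(-158493 + 115651) - 324681 = -42842 - 324681 = -367523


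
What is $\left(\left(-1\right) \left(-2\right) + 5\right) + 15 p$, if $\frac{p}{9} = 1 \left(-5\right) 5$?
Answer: $-3368$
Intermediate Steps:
$p = -225$ ($p = 9 \cdot 1 \left(-5\right) 5 = 9 \left(\left(-5\right) 5\right) = 9 \left(-25\right) = -225$)
$\left(\left(-1\right) \left(-2\right) + 5\right) + 15 p = \left(\left(-1\right) \left(-2\right) + 5\right) + 15 \left(-225\right) = \left(2 + 5\right) - 3375 = 7 - 3375 = -3368$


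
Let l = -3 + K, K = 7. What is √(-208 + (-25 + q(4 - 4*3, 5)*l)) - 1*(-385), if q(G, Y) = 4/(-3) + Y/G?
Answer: 385 + 17*I*√30/6 ≈ 385.0 + 15.519*I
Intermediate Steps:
l = 4 (l = -3 + 7 = 4)
q(G, Y) = -4/3 + Y/G (q(G, Y) = 4*(-⅓) + Y/G = -4/3 + Y/G)
√(-208 + (-25 + q(4 - 4*3, 5)*l)) - 1*(-385) = √(-208 + (-25 + (-4/3 + 5/(4 - 4*3))*4)) - 1*(-385) = √(-208 + (-25 + (-4/3 + 5/(4 - 12))*4)) + 385 = √(-208 + (-25 + (-4/3 + 5/(-8))*4)) + 385 = √(-208 + (-25 + (-4/3 + 5*(-⅛))*4)) + 385 = √(-208 + (-25 + (-4/3 - 5/8)*4)) + 385 = √(-208 + (-25 - 47/24*4)) + 385 = √(-208 + (-25 - 47/6)) + 385 = √(-208 - 197/6) + 385 = √(-1445/6) + 385 = 17*I*√30/6 + 385 = 385 + 17*I*√30/6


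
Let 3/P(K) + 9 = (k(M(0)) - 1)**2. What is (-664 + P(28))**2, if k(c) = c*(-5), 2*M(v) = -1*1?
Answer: 35760400/81 ≈ 4.4149e+5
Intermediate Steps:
M(v) = -1/2 (M(v) = (-1*1)/2 = (1/2)*(-1) = -1/2)
k(c) = -5*c
P(K) = -4/9 (P(K) = 3/(-9 + (-5*(-1/2) - 1)**2) = 3/(-9 + (5/2 - 1)**2) = 3/(-9 + (3/2)**2) = 3/(-9 + 9/4) = 3/(-27/4) = 3*(-4/27) = -4/9)
(-664 + P(28))**2 = (-664 - 4/9)**2 = (-5980/9)**2 = 35760400/81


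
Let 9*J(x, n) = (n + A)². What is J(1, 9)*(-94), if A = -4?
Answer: -2350/9 ≈ -261.11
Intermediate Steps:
J(x, n) = (-4 + n)²/9 (J(x, n) = (n - 4)²/9 = (-4 + n)²/9)
J(1, 9)*(-94) = ((-4 + 9)²/9)*(-94) = ((⅑)*5²)*(-94) = ((⅑)*25)*(-94) = (25/9)*(-94) = -2350/9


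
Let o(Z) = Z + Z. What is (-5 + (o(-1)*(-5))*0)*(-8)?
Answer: 40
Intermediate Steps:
o(Z) = 2*Z
(-5 + (o(-1)*(-5))*0)*(-8) = (-5 + ((2*(-1))*(-5))*0)*(-8) = (-5 - 2*(-5)*0)*(-8) = (-5 + 10*0)*(-8) = (-5 + 0)*(-8) = -5*(-8) = 40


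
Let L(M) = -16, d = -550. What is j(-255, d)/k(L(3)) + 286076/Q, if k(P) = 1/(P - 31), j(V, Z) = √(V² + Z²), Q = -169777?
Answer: -286076/169777 - 235*√14701 ≈ -28495.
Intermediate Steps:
k(P) = 1/(-31 + P)
j(-255, d)/k(L(3)) + 286076/Q = √((-255)² + (-550)²)/(1/(-31 - 16)) + 286076/(-169777) = √(65025 + 302500)/(1/(-47)) + 286076*(-1/169777) = √367525/(-1/47) - 286076/169777 = (5*√14701)*(-47) - 286076/169777 = -235*√14701 - 286076/169777 = -286076/169777 - 235*√14701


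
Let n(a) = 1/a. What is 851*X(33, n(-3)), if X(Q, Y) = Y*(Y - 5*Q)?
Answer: 422096/9 ≈ 46900.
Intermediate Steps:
n(a) = 1/a
851*X(33, n(-3)) = 851*((1/(-3) - 5*33)/(-3)) = 851*(-(-1/3 - 165)/3) = 851*(-1/3*(-496/3)) = 851*(496/9) = 422096/9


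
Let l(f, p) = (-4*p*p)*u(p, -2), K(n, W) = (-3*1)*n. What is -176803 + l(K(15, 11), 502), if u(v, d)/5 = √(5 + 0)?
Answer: -176803 - 5040080*√5 ≈ -1.1447e+7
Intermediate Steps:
u(v, d) = 5*√5 (u(v, d) = 5*√(5 + 0) = 5*√5)
K(n, W) = -3*n
l(f, p) = -20*√5*p² (l(f, p) = (-4*p*p)*(5*√5) = (-4*p²)*(5*√5) = -20*√5*p²)
-176803 + l(K(15, 11), 502) = -176803 - 20*√5*502² = -176803 - 20*√5*252004 = -176803 - 5040080*√5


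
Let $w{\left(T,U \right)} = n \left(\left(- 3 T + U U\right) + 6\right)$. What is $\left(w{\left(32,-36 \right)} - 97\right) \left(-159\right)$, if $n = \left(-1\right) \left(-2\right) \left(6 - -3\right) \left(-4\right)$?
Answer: $13821711$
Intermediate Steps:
$n = -72$ ($n = 2 \left(6 + 3\right) \left(-4\right) = 2 \cdot 9 \left(-4\right) = 18 \left(-4\right) = -72$)
$w{\left(T,U \right)} = -432 - 72 U^{2} + 216 T$ ($w{\left(T,U \right)} = - 72 \left(\left(- 3 T + U U\right) + 6\right) = - 72 \left(\left(- 3 T + U^{2}\right) + 6\right) = - 72 \left(\left(U^{2} - 3 T\right) + 6\right) = - 72 \left(6 + U^{2} - 3 T\right) = -432 - 72 U^{2} + 216 T$)
$\left(w{\left(32,-36 \right)} - 97\right) \left(-159\right) = \left(\left(-432 - 72 \left(-36\right)^{2} + 216 \cdot 32\right) - 97\right) \left(-159\right) = \left(\left(-432 - 93312 + 6912\right) - 97\right) \left(-159\right) = \left(-86832 - 97\right) \left(-159\right) = \left(-86929\right) \left(-159\right) = 13821711$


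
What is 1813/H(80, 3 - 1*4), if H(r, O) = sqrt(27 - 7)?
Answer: 1813*sqrt(5)/10 ≈ 405.40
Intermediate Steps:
H(r, O) = 2*sqrt(5) (H(r, O) = sqrt(20) = 2*sqrt(5))
1813/H(80, 3 - 1*4) = 1813/((2*sqrt(5))) = 1813*(sqrt(5)/10) = 1813*sqrt(5)/10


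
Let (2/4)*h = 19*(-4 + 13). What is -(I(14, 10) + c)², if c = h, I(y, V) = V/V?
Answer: -117649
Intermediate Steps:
I(y, V) = 1
h = 342 (h = 2*(19*(-4 + 13)) = 2*(19*9) = 2*171 = 342)
c = 342
-(I(14, 10) + c)² = -(1 + 342)² = -1*343² = -1*117649 = -117649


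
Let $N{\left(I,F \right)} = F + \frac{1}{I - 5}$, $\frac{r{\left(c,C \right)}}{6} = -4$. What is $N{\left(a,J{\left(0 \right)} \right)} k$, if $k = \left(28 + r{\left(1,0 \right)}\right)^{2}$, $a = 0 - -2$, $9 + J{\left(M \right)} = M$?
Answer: $- \frac{448}{3} \approx -149.33$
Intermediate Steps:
$r{\left(c,C \right)} = -24$ ($r{\left(c,C \right)} = 6 \left(-4\right) = -24$)
$J{\left(M \right)} = -9 + M$
$a = 2$ ($a = 0 + 2 = 2$)
$N{\left(I,F \right)} = F + \frac{1}{-5 + I}$
$k = 16$ ($k = \left(28 - 24\right)^{2} = 4^{2} = 16$)
$N{\left(a,J{\left(0 \right)} \right)} k = \frac{1 - 5 \left(-9 + 0\right) + \left(-9 + 0\right) 2}{-5 + 2} \cdot 16 = \frac{1 - -45 - 18}{-3} \cdot 16 = - \frac{1 + 45 - 18}{3} \cdot 16 = \left(- \frac{1}{3}\right) 28 \cdot 16 = \left(- \frac{28}{3}\right) 16 = - \frac{448}{3}$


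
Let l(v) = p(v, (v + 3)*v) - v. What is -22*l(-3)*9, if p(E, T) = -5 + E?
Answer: 990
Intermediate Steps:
l(v) = -5 (l(v) = (-5 + v) - v = -5)
-22*l(-3)*9 = -22*(-5)*9 = 110*9 = 990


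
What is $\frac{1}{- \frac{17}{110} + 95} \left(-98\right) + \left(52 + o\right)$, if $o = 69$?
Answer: $\frac{1251613}{10433} \approx 119.97$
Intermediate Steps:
$\frac{1}{- \frac{17}{110} + 95} \left(-98\right) + \left(52 + o\right) = \frac{1}{- \frac{17}{110} + 95} \left(-98\right) + \left(52 + 69\right) = \frac{1}{\left(-17\right) \frac{1}{110} + 95} \left(-98\right) + 121 = \frac{1}{- \frac{17}{110} + 95} \left(-98\right) + 121 = \frac{1}{\frac{10433}{110}} \left(-98\right) + 121 = \frac{110}{10433} \left(-98\right) + 121 = - \frac{10780}{10433} + 121 = \frac{1251613}{10433}$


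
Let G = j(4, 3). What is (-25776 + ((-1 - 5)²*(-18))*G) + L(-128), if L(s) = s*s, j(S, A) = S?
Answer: -11984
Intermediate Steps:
G = 4
L(s) = s²
(-25776 + ((-1 - 5)²*(-18))*G) + L(-128) = (-25776 + ((-1 - 5)²*(-18))*4) + (-128)² = (-25776 + ((-6)²*(-18))*4) + 16384 = (-25776 + (36*(-18))*4) + 16384 = (-25776 - 648*4) + 16384 = (-25776 - 2592) + 16384 = -28368 + 16384 = -11984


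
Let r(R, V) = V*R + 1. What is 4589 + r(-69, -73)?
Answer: 9627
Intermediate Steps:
r(R, V) = 1 + R*V (r(R, V) = R*V + 1 = 1 + R*V)
4589 + r(-69, -73) = 4589 + (1 - 69*(-73)) = 4589 + (1 + 5037) = 4589 + 5038 = 9627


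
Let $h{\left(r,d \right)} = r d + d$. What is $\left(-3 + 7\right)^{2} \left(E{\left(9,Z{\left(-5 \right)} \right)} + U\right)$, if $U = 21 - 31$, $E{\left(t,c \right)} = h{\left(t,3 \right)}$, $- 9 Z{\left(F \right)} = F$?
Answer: $320$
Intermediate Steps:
$h{\left(r,d \right)} = d + d r$ ($h{\left(r,d \right)} = d r + d = d + d r$)
$Z{\left(F \right)} = - \frac{F}{9}$
$E{\left(t,c \right)} = 3 + 3 t$ ($E{\left(t,c \right)} = 3 \left(1 + t\right) = 3 + 3 t$)
$U = -10$ ($U = 21 - 31 = -10$)
$\left(-3 + 7\right)^{2} \left(E{\left(9,Z{\left(-5 \right)} \right)} + U\right) = \left(-3 + 7\right)^{2} \left(\left(3 + 3 \cdot 9\right) - 10\right) = 4^{2} \left(\left(3 + 27\right) - 10\right) = 16 \left(30 - 10\right) = 16 \cdot 20 = 320$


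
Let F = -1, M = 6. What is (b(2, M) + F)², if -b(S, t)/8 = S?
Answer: 289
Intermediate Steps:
b(S, t) = -8*S
(b(2, M) + F)² = (-8*2 - 1)² = (-16 - 1)² = (-17)² = 289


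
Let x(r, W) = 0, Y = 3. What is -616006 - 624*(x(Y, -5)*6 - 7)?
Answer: -611638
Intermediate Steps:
-616006 - 624*(x(Y, -5)*6 - 7) = -616006 - 624*(0*6 - 7) = -616006 - 624*(0 - 7) = -616006 - 624*(-7) = -616006 + 4368 = -611638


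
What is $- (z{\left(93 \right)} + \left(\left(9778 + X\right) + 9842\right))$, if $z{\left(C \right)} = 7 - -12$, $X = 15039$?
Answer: $-34678$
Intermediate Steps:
$z{\left(C \right)} = 19$ ($z{\left(C \right)} = 7 + 12 = 19$)
$- (z{\left(93 \right)} + \left(\left(9778 + X\right) + 9842\right)) = - (19 + \left(\left(9778 + 15039\right) + 9842\right)) = - (19 + \left(24817 + 9842\right)) = - (19 + 34659) = \left(-1\right) 34678 = -34678$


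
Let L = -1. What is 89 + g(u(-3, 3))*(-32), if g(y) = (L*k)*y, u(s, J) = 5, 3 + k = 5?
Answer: 409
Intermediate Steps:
k = 2 (k = -3 + 5 = 2)
g(y) = -2*y (g(y) = (-1*2)*y = -2*y)
89 + g(u(-3, 3))*(-32) = 89 - 2*5*(-32) = 89 - 10*(-32) = 89 + 320 = 409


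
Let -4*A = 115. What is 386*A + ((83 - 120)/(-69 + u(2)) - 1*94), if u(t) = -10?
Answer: -1768183/158 ≈ -11191.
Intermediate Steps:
A = -115/4 (A = -¼*115 = -115/4 ≈ -28.750)
386*A + ((83 - 120)/(-69 + u(2)) - 1*94) = 386*(-115/4) + ((83 - 120)/(-69 - 10) - 1*94) = -22195/2 + (-37/(-79) - 94) = -22195/2 + (-37*(-1/79) - 94) = -22195/2 + (37/79 - 94) = -22195/2 - 7389/79 = -1768183/158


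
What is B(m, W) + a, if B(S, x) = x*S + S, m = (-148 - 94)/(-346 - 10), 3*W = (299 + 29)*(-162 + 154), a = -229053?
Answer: -122631443/534 ≈ -2.2965e+5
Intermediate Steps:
W = -2624/3 (W = ((299 + 29)*(-162 + 154))/3 = (328*(-8))/3 = (⅓)*(-2624) = -2624/3 ≈ -874.67)
m = 121/178 (m = -242/(-356) = -242*(-1/356) = 121/178 ≈ 0.67978)
B(S, x) = S + S*x (B(S, x) = S*x + S = S + S*x)
B(m, W) + a = 121*(1 - 2624/3)/178 - 229053 = (121/178)*(-2621/3) - 229053 = -317141/534 - 229053 = -122631443/534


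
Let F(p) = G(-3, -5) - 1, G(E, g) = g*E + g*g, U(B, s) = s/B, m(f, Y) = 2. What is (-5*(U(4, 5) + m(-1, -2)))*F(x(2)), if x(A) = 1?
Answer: -2535/4 ≈ -633.75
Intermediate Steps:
G(E, g) = g**2 + E*g (G(E, g) = E*g + g**2 = g**2 + E*g)
F(p) = 39 (F(p) = -5*(-3 - 5) - 1 = -5*(-8) - 1 = 40 - 1 = 39)
(-5*(U(4, 5) + m(-1, -2)))*F(x(2)) = -5*(5/4 + 2)*39 = -5*13/4*39 = -65/4*39 = -2535/4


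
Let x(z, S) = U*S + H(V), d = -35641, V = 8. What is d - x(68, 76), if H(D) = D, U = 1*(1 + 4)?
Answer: -36029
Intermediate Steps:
U = 5 (U = 1*5 = 5)
x(z, S) = 8 + 5*S (x(z, S) = 5*S + 8 = 8 + 5*S)
d - x(68, 76) = -35641 - (8 + 5*76) = -35641 - (8 + 380) = -35641 - 1*388 = -35641 - 388 = -36029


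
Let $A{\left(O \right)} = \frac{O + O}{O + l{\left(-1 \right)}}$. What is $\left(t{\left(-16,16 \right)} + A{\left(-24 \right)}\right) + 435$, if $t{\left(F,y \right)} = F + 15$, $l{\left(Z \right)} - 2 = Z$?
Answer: $\frac{10030}{23} \approx 436.09$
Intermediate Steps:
$l{\left(Z \right)} = 2 + Z$
$t{\left(F,y \right)} = 15 + F$
$A{\left(O \right)} = \frac{2 O}{1 + O}$ ($A{\left(O \right)} = \frac{O + O}{O + \left(2 - 1\right)} = \frac{2 O}{O + 1} = \frac{2 O}{1 + O}$)
$\left(t{\left(-16,16 \right)} + A{\left(-24 \right)}\right) + 435 = \left(\left(15 - 16\right) + 2 \left(-24\right) \frac{1}{1 - 24}\right) + 435 = \left(-1 + 2 \left(-24\right) \frac{1}{-23}\right) + 435 = \left(-1 + 2 \left(-24\right) \left(- \frac{1}{23}\right)\right) + 435 = \left(-1 + \frac{48}{23}\right) + 435 = \frac{25}{23} + 435 = \frac{10030}{23}$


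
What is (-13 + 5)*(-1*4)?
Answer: 32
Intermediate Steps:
(-13 + 5)*(-1*4) = -8*(-4) = 32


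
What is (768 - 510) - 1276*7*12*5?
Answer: -535662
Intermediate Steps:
(768 - 510) - 1276*7*12*5 = 258 - 107184*5 = 258 - 1276*420 = 258 - 535920 = -535662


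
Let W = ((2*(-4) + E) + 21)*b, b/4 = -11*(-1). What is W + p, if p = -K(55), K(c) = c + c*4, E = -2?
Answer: 209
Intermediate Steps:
b = 44 (b = 4*(-11*(-1)) = 4*11 = 44)
K(c) = 5*c (K(c) = c + 4*c = 5*c)
W = 484 (W = ((2*(-4) - 2) + 21)*44 = ((-8 - 2) + 21)*44 = (-10 + 21)*44 = 11*44 = 484)
p = -275 (p = -5*55 = -1*275 = -275)
W + p = 484 - 275 = 209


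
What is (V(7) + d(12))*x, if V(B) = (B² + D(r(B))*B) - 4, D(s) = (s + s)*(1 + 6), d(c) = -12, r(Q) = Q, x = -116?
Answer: -83404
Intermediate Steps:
D(s) = 14*s (D(s) = (2*s)*7 = 14*s)
V(B) = -4 + 15*B² (V(B) = (B² + (14*B)*B) - 4 = (B² + 14*B²) - 4 = 15*B² - 4 = -4 + 15*B²)
(V(7) + d(12))*x = ((-4 + 15*7²) - 12)*(-116) = ((-4 + 15*49) - 12)*(-116) = ((-4 + 735) - 12)*(-116) = (731 - 12)*(-116) = 719*(-116) = -83404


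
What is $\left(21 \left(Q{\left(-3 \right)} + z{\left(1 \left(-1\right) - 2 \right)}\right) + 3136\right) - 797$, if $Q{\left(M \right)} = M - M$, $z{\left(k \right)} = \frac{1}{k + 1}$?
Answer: $\frac{4657}{2} \approx 2328.5$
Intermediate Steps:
$z{\left(k \right)} = \frac{1}{1 + k}$
$Q{\left(M \right)} = 0$
$\left(21 \left(Q{\left(-3 \right)} + z{\left(1 \left(-1\right) - 2 \right)}\right) + 3136\right) - 797 = \left(21 \left(0 + \frac{1}{1 + \left(1 \left(-1\right) - 2\right)}\right) + 3136\right) - 797 = \left(21 \left(0 + \frac{1}{1 - 3}\right) + 3136\right) - 797 = \left(21 \left(0 + \frac{1}{-2}\right) + 3136\right) - 797 = \left(21 \left(0 - \frac{1}{2}\right) + 3136\right) - 797 = \left(21 \left(- \frac{1}{2}\right) + 3136\right) - 797 = \left(- \frac{21}{2} + 3136\right) - 797 = \frac{6251}{2} - 797 = \frac{4657}{2}$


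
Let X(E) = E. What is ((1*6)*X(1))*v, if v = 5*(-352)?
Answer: -10560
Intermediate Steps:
v = -1760
((1*6)*X(1))*v = ((1*6)*1)*(-1760) = (6*1)*(-1760) = 6*(-1760) = -10560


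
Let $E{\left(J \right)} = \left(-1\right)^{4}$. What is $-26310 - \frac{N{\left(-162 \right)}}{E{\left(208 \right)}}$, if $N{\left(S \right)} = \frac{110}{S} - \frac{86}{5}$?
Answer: $- \frac{10648309}{405} \approx -26292.0$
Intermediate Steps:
$E{\left(J \right)} = 1$
$N{\left(S \right)} = - \frac{86}{5} + \frac{110}{S}$ ($N{\left(S \right)} = \frac{110}{S} - \frac{86}{5} = - \frac{86}{5} + \frac{110}{S}$)
$-26310 - \frac{N{\left(-162 \right)}}{E{\left(208 \right)}} = -26310 - \frac{- \frac{86}{5} + \frac{110}{-162}}{1} = -26310 - \left(- \frac{86}{5} + 110 \left(- \frac{1}{162}\right)\right) 1 = -26310 - \left(- \frac{86}{5} - \frac{55}{81}\right) 1 = -26310 - \left(- \frac{7241}{405}\right) 1 = -26310 - - \frac{7241}{405} = -26310 + \frac{7241}{405} = - \frac{10648309}{405}$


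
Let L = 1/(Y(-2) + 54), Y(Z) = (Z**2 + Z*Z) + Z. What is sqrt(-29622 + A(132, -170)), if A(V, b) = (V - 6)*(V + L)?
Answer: 3*I*sqrt(144310)/10 ≈ 113.96*I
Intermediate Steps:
Y(Z) = Z + 2*Z**2 (Y(Z) = (Z**2 + Z**2) + Z = 2*Z**2 + Z = Z + 2*Z**2)
L = 1/60 (L = 1/(-2*(1 + 2*(-2)) + 54) = 1/(-2*(1 - 4) + 54) = 1/(-2*(-3) + 54) = 1/(6 + 54) = 1/60 ≈ 0.016667)
A(V, b) = (-6 + V)*(1/60 + V) (A(V, b) = (V - 6)*(V + 1/60) = (-6 + V)*(1/60 + V))
sqrt(-29622 + A(132, -170)) = sqrt(-29622 + (-1/10 + 132**2 - 359/60*132)) = sqrt(-29622 + (-1/10 + 17424 - 3949/5)) = sqrt(-29622 + 166341/10) = sqrt(-129879/10) = 3*I*sqrt(144310)/10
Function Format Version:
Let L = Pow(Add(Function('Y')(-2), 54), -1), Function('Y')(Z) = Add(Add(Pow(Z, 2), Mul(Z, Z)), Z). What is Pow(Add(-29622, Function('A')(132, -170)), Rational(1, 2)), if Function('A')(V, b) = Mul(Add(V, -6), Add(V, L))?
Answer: Mul(Rational(3, 10), I, Pow(144310, Rational(1, 2))) ≈ Mul(113.96, I)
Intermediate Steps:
Function('Y')(Z) = Add(Z, Mul(2, Pow(Z, 2))) (Function('Y')(Z) = Add(Add(Pow(Z, 2), Pow(Z, 2)), Z) = Add(Mul(2, Pow(Z, 2)), Z) = Add(Z, Mul(2, Pow(Z, 2))))
L = Rational(1, 60) (L = Pow(Add(Mul(-2, Add(1, Mul(2, -2))), 54), -1) = Pow(Add(Mul(-2, Add(1, -4)), 54), -1) = Pow(Add(Mul(-2, -3), 54), -1) = Pow(Add(6, 54), -1) = Pow(60, -1) = Rational(1, 60) ≈ 0.016667)
Function('A')(V, b) = Mul(Add(-6, V), Add(Rational(1, 60), V)) (Function('A')(V, b) = Mul(Add(V, -6), Add(V, Rational(1, 60))) = Mul(Add(-6, V), Add(Rational(1, 60), V)))
Pow(Add(-29622, Function('A')(132, -170)), Rational(1, 2)) = Pow(Add(-29622, Add(Rational(-1, 10), Pow(132, 2), Mul(Rational(-359, 60), 132))), Rational(1, 2)) = Pow(Add(-29622, Add(Rational(-1, 10), 17424, Rational(-3949, 5))), Rational(1, 2)) = Pow(Add(-29622, Rational(166341, 10)), Rational(1, 2)) = Pow(Rational(-129879, 10), Rational(1, 2)) = Mul(Rational(3, 10), I, Pow(144310, Rational(1, 2)))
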